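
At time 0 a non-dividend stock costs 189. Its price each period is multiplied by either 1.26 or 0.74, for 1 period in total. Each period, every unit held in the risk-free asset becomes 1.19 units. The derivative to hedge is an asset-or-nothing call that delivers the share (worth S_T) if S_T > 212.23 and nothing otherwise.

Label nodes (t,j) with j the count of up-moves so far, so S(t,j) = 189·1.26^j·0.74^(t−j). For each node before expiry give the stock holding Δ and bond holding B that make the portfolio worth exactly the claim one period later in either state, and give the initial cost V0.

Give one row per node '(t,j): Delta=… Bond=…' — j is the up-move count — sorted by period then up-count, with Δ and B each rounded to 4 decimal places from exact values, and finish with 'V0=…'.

No-arbitrage ⇒ martingale measure with p* = (R−d)/(u−d) = 0.8654.
At expiry t=1: V(1,0)=0.0000, V(1,1)=238.1400
Node (0,0) S=189.0000: V=(p*·238.1400+(1−p*)·0.0000)/1.19=173.1787; Δ=(238.1400−0.0000)/(238.1400−139.8600)=2.4231; B=V−Δ·S=-284.7828
Self-financing check: at every node Δ·S+B equals the discounted successor values.

(0,0): Delta=2.4231 Bond=-284.7828
V0=173.1787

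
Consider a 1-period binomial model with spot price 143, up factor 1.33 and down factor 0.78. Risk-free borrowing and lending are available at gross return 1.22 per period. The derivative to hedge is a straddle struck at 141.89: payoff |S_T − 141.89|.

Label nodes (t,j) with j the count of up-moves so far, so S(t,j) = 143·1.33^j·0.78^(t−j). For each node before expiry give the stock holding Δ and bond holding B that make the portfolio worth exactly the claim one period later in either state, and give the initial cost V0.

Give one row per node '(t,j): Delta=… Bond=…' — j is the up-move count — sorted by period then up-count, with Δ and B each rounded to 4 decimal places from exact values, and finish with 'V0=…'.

(0,0): Delta=0.2282 Bond=4.0112
V0=36.6475

The replicating-portfolio and risk-neutral prices coincide; use p* = (1.22−0.78)/(1.33−0.78) = 0.8000 for the latter.
Payoff layer (t=1): V(1,0)=30.3500, V(1,1)=48.3000
Node (0,0) S=143.0000: V=(p*·48.3000+(1−p*)·30.3500)/1.22=36.6475; Δ=(48.3000−30.3500)/(190.1900−111.5400)=0.2282; B=V−Δ·S=4.0112
Check: Δ(0,0)·S0 + B(0,0) = 36.6475 = V0.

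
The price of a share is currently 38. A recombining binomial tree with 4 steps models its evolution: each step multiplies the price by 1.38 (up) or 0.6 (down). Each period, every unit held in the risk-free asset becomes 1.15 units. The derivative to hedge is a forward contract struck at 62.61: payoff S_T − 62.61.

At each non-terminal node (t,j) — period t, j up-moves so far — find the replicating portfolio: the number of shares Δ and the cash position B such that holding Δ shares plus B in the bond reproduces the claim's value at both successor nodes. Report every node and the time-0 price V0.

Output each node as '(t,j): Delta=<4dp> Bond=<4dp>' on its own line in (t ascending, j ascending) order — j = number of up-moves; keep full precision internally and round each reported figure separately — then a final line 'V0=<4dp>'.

(0,0): Delta=1.0000 Bond=-35.7975
(1,0): Delta=1.0000 Bond=-41.1671
(1,1): Delta=1.0000 Bond=-41.1671
(2,0): Delta=1.0000 Bond=-47.3422
(2,1): Delta=1.0000 Bond=-47.3422
(2,2): Delta=1.0000 Bond=-47.3422
(3,0): Delta=1.0000 Bond=-54.4435
(3,1): Delta=1.0000 Bond=-54.4435
(3,2): Delta=1.0000 Bond=-54.4435
(3,3): Delta=1.0000 Bond=-54.4435
V0=2.2025

The replicating-portfolio and risk-neutral prices coincide; use p* = (1.15−0.6)/(1.38−0.6) = 0.7051 for the latter.
Terminal values V(4,·): V(4,0)=-57.6852, V(4,1)=-51.2830, V(4,2)=-36.5578, V(4,3)=-2.6900, V(4,4)=75.2061
Node (3,0) S=8.2080: V=(p*·-51.2830+(1−p*)·-57.6852)/1.15=-46.2355; Δ=(-51.2830−-57.6852)/(11.3270−4.9248)=1.0000; B=V−Δ·S=-54.4435
Node (3,1) S=18.8784: V=(p*·-36.5578+(1−p*)·-51.2830)/1.15=-35.5651; Δ=(-36.5578−-51.2830)/(26.0522−11.3270)=1.0000; B=V−Δ·S=-54.4435
Node (3,2) S=43.4203: V=(p*·-2.6900+(1−p*)·-36.5578)/1.15=-11.0232; Δ=(-2.6900−-36.5578)/(59.9200−26.0522)=1.0000; B=V−Δ·S=-54.4435
Node (3,3) S=99.8667: V=(p*·75.2061+(1−p*)·-2.6900)/1.15=45.4233; Δ=(75.2061−-2.6900)/(137.8161−59.9200)=1.0000; B=V−Δ·S=-54.4435
Node (2,0) S=13.6800: V=(p*·-35.5651+(1−p*)·-46.2355)/1.15=-33.6622; Δ=(-35.5651−-46.2355)/(18.8784−8.2080)=1.0000; B=V−Δ·S=-47.3422
Node (2,1) S=31.4640: V=(p*·-11.0232+(1−p*)·-35.5651)/1.15=-15.8782; Δ=(-11.0232−-35.5651)/(43.4203−18.8784)=1.0000; B=V−Δ·S=-47.3422
Node (2,2) S=72.3672: V=(p*·45.4233+(1−p*)·-11.0232)/1.15=25.0250; Δ=(45.4233−-11.0232)/(99.8667−43.4203)=1.0000; B=V−Δ·S=-47.3422
Node (1,0) S=22.8000: V=(p*·-15.8782+(1−p*)·-33.6622)/1.15=-18.3671; Δ=(-15.8782−-33.6622)/(31.4640−13.6800)=1.0000; B=V−Δ·S=-41.1671
Node (1,1) S=52.4400: V=(p*·25.0250+(1−p*)·-15.8782)/1.15=11.2729; Δ=(25.0250−-15.8782)/(72.3672−31.4640)=1.0000; B=V−Δ·S=-41.1671
Node (0,0) S=38.0000: V=(p*·11.2729+(1−p*)·-18.3671)/1.15=2.2025; Δ=(11.2729−-18.3671)/(52.4400−22.8000)=1.0000; B=V−Δ·S=-35.7975
Each (Δ,B) replicates both successor values, so the strategy is self-financing and V0 is arbitrage-free.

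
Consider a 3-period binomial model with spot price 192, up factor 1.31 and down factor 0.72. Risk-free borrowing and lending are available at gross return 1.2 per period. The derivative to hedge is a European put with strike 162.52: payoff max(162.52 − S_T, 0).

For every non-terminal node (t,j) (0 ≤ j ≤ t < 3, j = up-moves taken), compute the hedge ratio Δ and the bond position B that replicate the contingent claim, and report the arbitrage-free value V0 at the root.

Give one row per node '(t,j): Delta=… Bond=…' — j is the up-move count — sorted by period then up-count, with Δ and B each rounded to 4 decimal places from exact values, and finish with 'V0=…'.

(0,0): Delta=-0.0723 Bond=15.7941
(1,0): Delta=-0.3790 Bond=61.3492
(1,1): Delta=-0.0336 Bond=9.2371
(2,0): Delta=-1.0000 Bond=135.4333
(2,1): Delta=-0.3007 Bond=59.4533
(2,2): Delta=0.0000 Bond=0.0000
V0=1.9183

No-arbitrage ⇒ martingale measure with p* = (R−d)/(u−d) = 0.8136.
Payoff layer (t=3): V(3,0)=90.8564, V(3,1)=32.1320, V(3,2)=0.0000, V(3,3)=0.0000
(2,0): S=99.5328. Δ = (V_up−V_dn)/(S_up−S_dn) = (32.1320−90.8564)/(130.3880−71.6636) = -1.0000. V = [p*·32.1320 + (1−p*)·90.8564]/1.2 = 35.9005. B = V − Δ·S = 135.4333.
(2,1): S=181.0944. Δ = (V_up−V_dn)/(S_up−S_dn) = (0.0000−32.1320)/(237.2337−130.3880) = -0.3007. V = [p*·0.0000 + (1−p*)·32.1320]/1.2 = 4.9923. B = V − Δ·S = 59.4533.
(2,2): S=329.4912. Δ = (V_up−V_dn)/(S_up−S_dn) = (0.0000−0.0000)/(431.6335−237.2337) = 0.0000. V = [p*·0.0000 + (1−p*)·0.0000]/1.2 = 0.0000. B = V − Δ·S = 0.0000.
(1,0): S=138.2400. Δ = (V_up−V_dn)/(S_up−S_dn) = (4.9923−35.9005)/(181.0944−99.5328) = -0.3790. V = [p*·4.9923 + (1−p*)·35.9005]/1.2 = 8.9624. B = V − Δ·S = 61.3492.
(1,1): S=251.5200. Δ = (V_up−V_dn)/(S_up−S_dn) = (0.0000−4.9923)/(329.4912−181.0944) = -0.0336. V = [p*·0.0000 + (1−p*)·4.9923]/1.2 = 0.7756. B = V − Δ·S = 9.2371.
(0,0): S=192.0000. Δ = (V_up−V_dn)/(S_up−S_dn) = (0.7756−8.9624)/(251.5200−138.2400) = -0.0723. V = [p*·0.7756 + (1−p*)·8.9624]/1.2 = 1.9183. B = V − Δ·S = 15.7941.
The time-0 hedge costs 1.9183, which is the no-arbitrage price.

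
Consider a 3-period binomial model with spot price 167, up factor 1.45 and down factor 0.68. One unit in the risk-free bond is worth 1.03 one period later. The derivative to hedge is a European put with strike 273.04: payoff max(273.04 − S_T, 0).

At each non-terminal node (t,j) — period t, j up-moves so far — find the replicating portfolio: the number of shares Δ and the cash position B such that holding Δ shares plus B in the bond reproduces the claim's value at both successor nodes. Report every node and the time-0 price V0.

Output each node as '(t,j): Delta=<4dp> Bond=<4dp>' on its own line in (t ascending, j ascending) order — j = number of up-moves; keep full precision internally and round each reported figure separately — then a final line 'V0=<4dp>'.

(0,0): Delta=-0.6425 Bond=210.4499
(1,0): Delta=-1.0000 Bond=257.3664
(1,1): Delta=-0.4412 Bond=168.0398
(2,0): Delta=-1.0000 Bond=265.0874
(2,1): Delta=-1.0000 Bond=265.0874
(2,2): Delta=-0.1268 Bond=62.6732
V0=103.1602

No-arbitrage ⇒ martingale measure with p* = (R−d)/(u−d) = 0.4545.
Payoff layer (t=3): V(3,0)=220.5299, V(3,1)=161.0698, V(3,2)=34.2801, V(3,3)=0.0000
(2,0): S=77.2208. Δ = (V_up−V_dn)/(S_up−S_dn) = (161.0698−220.5299)/(111.9702−52.5101) = -1.0000. V = [p*·161.0698 + (1−p*)·220.5299]/1.03 = 187.8666. B = V − Δ·S = 265.0874.
(2,1): S=164.6620. Δ = (V_up−V_dn)/(S_up−S_dn) = (34.2801−161.0698)/(238.7599−111.9702) = -1.0000. V = [p*·34.2801 + (1−p*)·161.0698]/1.03 = 100.4254. B = V − Δ·S = 265.0874.
(2,2): S=351.1175. Δ = (V_up−V_dn)/(S_up−S_dn) = (0.0000−34.2801)/(509.1204−238.7599) = -0.1268. V = [p*·0.0000 + (1−p*)·34.2801]/1.03 = 18.1536. B = V − Δ·S = 62.6732.
(1,0): S=113.5600. Δ = (V_up−V_dn)/(S_up−S_dn) = (100.4254−187.8666)/(164.6620−77.2208) = -1.0000. V = [p*·100.4254 + (1−p*)·187.8666]/1.03 = 143.8064. B = V − Δ·S = 257.3664.
(1,1): S=242.1500. Δ = (V_up−V_dn)/(S_up−S_dn) = (18.1536−100.4254)/(351.1175−164.6620) = -0.4412. V = [p*·18.1536 + (1−p*)·100.4254]/1.03 = 61.1933. B = V − Δ·S = 168.0398.
(0,0): S=167.0000. Δ = (V_up−V_dn)/(S_up−S_dn) = (61.1933−143.8064)/(242.1500−113.5600) = -0.6425. V = [p*·61.1933 + (1−p*)·143.8064]/1.03 = 103.1602. B = V − Δ·S = 210.4499.
Self-financing check: at every node Δ·S+B equals the discounted successor values.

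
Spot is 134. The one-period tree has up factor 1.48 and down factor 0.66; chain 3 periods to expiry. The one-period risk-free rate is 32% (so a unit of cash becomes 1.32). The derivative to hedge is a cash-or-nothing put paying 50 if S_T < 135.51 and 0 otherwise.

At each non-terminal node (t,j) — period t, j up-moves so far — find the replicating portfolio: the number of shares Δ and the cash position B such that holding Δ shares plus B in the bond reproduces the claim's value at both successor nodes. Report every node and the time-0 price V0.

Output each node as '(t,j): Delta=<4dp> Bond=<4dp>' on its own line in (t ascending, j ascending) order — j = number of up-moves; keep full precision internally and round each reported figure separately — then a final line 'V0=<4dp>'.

(0,0): Delta=-0.0820 Bond=13.1520
(1,0): Delta=-0.4204 Bond=47.2862
(1,1): Delta=-0.0454 Bond=10.1059
(2,0): Delta=0.0000 Bond=37.8788
(2,1): Delta=-0.4658 Bond=68.3666
(2,2): Delta=0.0000 Bond=0.0000
V0=2.1600

Since d<R<u, set p* = (R−d)/(u−d) = 0.8049; price each node as the discounted p*-expectation of its children.
Terminal payoffs: V(3,0)=50.0000, V(3,1)=50.0000, V(3,2)=0.0000, V(3,3)=0.0000
  t=2,j=0: stock 58.3704 → up 86.3882 (V=50.0000), down 38.5245 (V=50.0000). Price 37.8788; hedge Δ=0.0000, bond B=37.8788.
  t=2,j=1: stock 130.8912 → up 193.7190 (V=0.0000), down 86.3882 (V=50.0000). Price 7.3910; hedge Δ=-0.4658, bond B=68.3666.
  t=2,j=2: stock 293.5136 → up 434.4001 (V=0.0000), down 193.7190 (V=0.0000). Price 0.0000; hedge Δ=0.0000, bond B=0.0000.
  t=1,j=0: stock 88.4400 → up 130.8912 (V=7.3910), down 58.3704 (V=37.8788). Price 10.1059; hedge Δ=-0.4204, bond B=47.2862.
  t=1,j=1: stock 198.3200 → up 293.5136 (V=0.0000), down 130.8912 (V=7.3910). Price 1.0925; hedge Δ=-0.0454, bond B=10.1059.
  t=0,j=0: stock 134.0000 → up 198.3200 (V=1.0925), down 88.4400 (V=10.1059). Price 2.1600; hedge Δ=-0.0820, bond B=13.1520.
The time-0 hedge costs 2.1600, which is the no-arbitrage price.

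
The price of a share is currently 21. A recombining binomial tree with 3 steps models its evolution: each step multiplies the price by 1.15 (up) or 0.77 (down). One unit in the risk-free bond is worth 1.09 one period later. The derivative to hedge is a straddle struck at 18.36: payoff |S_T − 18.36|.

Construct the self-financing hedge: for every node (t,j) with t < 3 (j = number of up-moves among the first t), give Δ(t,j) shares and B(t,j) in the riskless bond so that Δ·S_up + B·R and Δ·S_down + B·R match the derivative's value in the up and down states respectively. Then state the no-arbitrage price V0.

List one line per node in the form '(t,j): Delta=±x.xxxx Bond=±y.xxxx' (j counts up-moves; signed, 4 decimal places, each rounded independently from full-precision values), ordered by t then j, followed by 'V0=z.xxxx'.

The replicating-portfolio and risk-neutral prices coincide; use p* = (1.09−0.77)/(1.15−0.77) = 0.8421 for the latter.
Terminal values V(3,·): V(3,0)=8.7728, V(3,1)=4.0415, V(3,2)=3.0248, V(3,3)=13.5784
(2,0): S=12.4509. Δ = (V_up−V_dn)/(S_up−S_dn) = (4.0415−8.7728)/(14.3185−9.5872) = -1.0000. V = [p*·4.0415 + (1−p*)·8.7728]/1.09 = 4.3931. B = V − Δ·S = 16.8440.
(2,1): S=18.5955. Δ = (V_up−V_dn)/(S_up−S_dn) = (3.0248−4.0415)/(21.3848−14.3185) = -0.1439. V = [p*·3.0248 + (1−p*)·4.0415]/1.09 = 2.9223. B = V − Δ·S = 5.5977.
(2,2): S=27.7725. Δ = (V_up−V_dn)/(S_up−S_dn) = (13.5784−3.0248)/(31.9384−21.3848) = 1.0000. V = [p*·13.5784 + (1−p*)·3.0248]/1.09 = 10.9285. B = V − Δ·S = -16.8440.
(1,0): S=16.1700. Δ = (V_up−V_dn)/(S_up−S_dn) = (2.9223−4.3931)/(18.5955−12.4509) = -0.2394. V = [p*·2.9223 + (1−p*)·4.3931]/1.09 = 2.8941. B = V − Δ·S = 6.7646.
(1,1): S=24.1500. Δ = (V_up−V_dn)/(S_up−S_dn) = (10.9285−2.9223)/(27.7725−18.5955) = 0.8724. V = [p*·10.9285 + (1−p*)·2.9223]/1.09 = 8.8664. B = V − Δ·S = -12.2024.
(0,0): S=21.0000. Δ = (V_up−V_dn)/(S_up−S_dn) = (8.8664−2.8941)/(24.1500−16.1700) = 0.7484. V = [p*·8.8664 + (1−p*)·2.8941]/1.09 = 7.2692. B = V − Δ·S = -8.4473.
Check: Δ(0,0)·S0 + B(0,0) = 7.2692 = V0.

(0,0): Delta=0.7484 Bond=-8.4473
(1,0): Delta=-0.2394 Bond=6.7646
(1,1): Delta=0.8724 Bond=-12.2024
(2,0): Delta=-1.0000 Bond=16.8440
(2,1): Delta=-0.1439 Bond=5.5977
(2,2): Delta=1.0000 Bond=-16.8440
V0=7.2692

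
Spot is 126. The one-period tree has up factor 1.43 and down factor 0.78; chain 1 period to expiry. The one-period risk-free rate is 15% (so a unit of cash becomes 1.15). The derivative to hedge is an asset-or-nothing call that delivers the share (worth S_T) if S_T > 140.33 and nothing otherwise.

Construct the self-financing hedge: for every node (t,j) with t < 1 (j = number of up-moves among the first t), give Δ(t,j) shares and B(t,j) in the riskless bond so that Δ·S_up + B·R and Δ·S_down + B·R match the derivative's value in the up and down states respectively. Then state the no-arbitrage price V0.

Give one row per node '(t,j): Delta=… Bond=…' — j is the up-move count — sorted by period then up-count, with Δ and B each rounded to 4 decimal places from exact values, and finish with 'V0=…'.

(0,0): Delta=2.2000 Bond=-188.0139
V0=89.1861

Risk-neutral probability p* = (R−d)/(u−d) = (1.15−0.78)/(1.43−0.78) = 0.5692.
Terminal payoffs: V(1,0)=0.0000, V(1,1)=180.1800
  t=0,j=0: stock 126.0000 → up 180.1800 (V=180.1800), down 98.2800 (V=0.0000). Price 89.1861; hedge Δ=2.2000, bond B=-188.0139.
Root portfolio cost Δ·126+B reproduces V0=89.1861.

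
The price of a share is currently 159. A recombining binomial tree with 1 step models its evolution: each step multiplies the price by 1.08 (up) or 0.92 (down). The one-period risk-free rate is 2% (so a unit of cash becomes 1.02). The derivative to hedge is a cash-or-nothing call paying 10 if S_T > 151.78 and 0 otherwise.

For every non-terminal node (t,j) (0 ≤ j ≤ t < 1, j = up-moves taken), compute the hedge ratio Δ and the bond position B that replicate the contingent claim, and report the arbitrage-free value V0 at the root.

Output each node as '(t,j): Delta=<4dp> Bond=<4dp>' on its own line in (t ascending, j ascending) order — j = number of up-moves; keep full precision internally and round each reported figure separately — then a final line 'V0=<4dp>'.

(0,0): Delta=0.3931 Bond=-56.3725
V0=6.1275

Under the risk-neutral measure, an up-move has probability p* = (R−d)/(u−d) = 0.6250 and values discount at R = 1.02.
Payoff layer (t=1): V(1,0)=0.0000, V(1,1)=10.0000
(0,0): S=159.0000. Δ = (V_up−V_dn)/(S_up−S_dn) = (10.0000−0.0000)/(171.7200−146.2800) = 0.3931. V = [p*·10.0000 + (1−p*)·0.0000]/1.02 = 6.1275. B = V − Δ·S = -56.3725.
Root portfolio cost Δ·159+B reproduces V0=6.1275.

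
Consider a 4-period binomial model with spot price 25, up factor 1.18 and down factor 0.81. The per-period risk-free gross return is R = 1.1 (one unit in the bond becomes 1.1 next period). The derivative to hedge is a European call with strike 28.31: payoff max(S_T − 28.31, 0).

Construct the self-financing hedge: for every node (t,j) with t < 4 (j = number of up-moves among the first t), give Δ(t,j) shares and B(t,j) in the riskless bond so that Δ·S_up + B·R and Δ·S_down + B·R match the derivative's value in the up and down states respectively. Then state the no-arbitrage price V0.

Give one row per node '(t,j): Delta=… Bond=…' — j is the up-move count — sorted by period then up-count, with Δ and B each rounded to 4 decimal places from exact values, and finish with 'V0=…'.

(0,0): Delta=0.7549 Bond=-12.2663
(1,0): Delta=0.3362 Bond=-5.0130
(1,1): Delta=0.8342 Bond=-15.8322
(2,0): Delta=0.0000 Bond=0.0000
(2,1): Delta=0.3999 Bond=-7.0356
(2,2): Delta=0.9165 Bond=-20.2788
(3,0): Delta=0.0000 Bond=0.0000
(3,1): Delta=0.0000 Bond=0.0000
(3,2): Delta=0.4756 Bond=-9.8740
(3,3): Delta=1.0000 Bond=-25.7364
V0=6.6074

Risk-neutral probability p* = (R−d)/(u−d) = (1.1−0.81)/(1.18−0.81) = 0.7838.
Terminal payoffs: V(4,0)=0.0000, V(4,1)=0.0000, V(4,2)=0.0000, V(4,3)=4.9614, V(4,4)=20.1594
  t=3,j=0: stock 13.2860 → up 15.6775 (V=0.0000), down 10.7617 (V=0.0000). Price 0.0000; hedge Δ=0.0000, bond B=0.0000.
  t=3,j=1: stock 19.3550 → up 22.8388 (V=0.0000), down 15.6775 (V=0.0000). Price 0.0000; hedge Δ=0.0000, bond B=0.0000.
  t=3,j=2: stock 28.1961 → up 33.2714 (V=4.9614), down 22.8388 (V=0.0000). Price 3.5351; hedge Δ=0.4756, bond B=-9.8740.
  t=3,j=3: stock 41.0758 → up 48.4694 (V=20.1594), down 33.2714 (V=4.9614). Price 15.3394; hedge Δ=1.0000, bond B=-25.7364.
  t=2,j=0: stock 16.4025 → up 19.3550 (V=0.0000), down 13.2860 (V=0.0000). Price 0.0000; hedge Δ=0.0000, bond B=0.0000.
  t=2,j=1: stock 23.8950 → up 28.1961 (V=3.5351), down 19.3550 (V=0.0000). Price 2.5189; hedge Δ=0.3999, bond B=-7.0356.
  t=2,j=2: stock 34.8100 → up 41.0758 (V=15.3394), down 28.1961 (V=3.5351). Price 11.6247; hedge Δ=0.9165, bond B=-20.2788.
  t=1,j=0: stock 20.2500 → up 23.8950 (V=2.5189), down 16.4025 (V=0.0000). Price 1.7948; hedge Δ=0.3362, bond B=-5.0130.
  t=1,j=1: stock 29.5000 → up 34.8100 (V=11.6247), down 23.8950 (V=2.5189). Price 8.7781; hedge Δ=0.8342, bond B=-15.8322.
  t=0,j=0: stock 25.0000 → up 29.5000 (V=8.7781), down 20.2500 (V=1.7948). Price 6.6074; hedge Δ=0.7549, bond B=-12.2663.
Root portfolio cost Δ·25+B reproduces V0=6.6074.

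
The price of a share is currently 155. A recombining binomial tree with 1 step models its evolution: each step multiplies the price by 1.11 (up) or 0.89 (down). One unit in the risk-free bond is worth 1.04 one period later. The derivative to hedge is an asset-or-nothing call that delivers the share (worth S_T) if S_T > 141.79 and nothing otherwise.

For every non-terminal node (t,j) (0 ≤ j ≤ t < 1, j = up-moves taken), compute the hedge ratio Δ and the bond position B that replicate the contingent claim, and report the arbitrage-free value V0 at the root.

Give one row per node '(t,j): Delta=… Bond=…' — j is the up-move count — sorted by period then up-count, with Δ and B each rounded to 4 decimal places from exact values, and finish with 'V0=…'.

(0,0): Delta=5.0455 Bond=-669.2504
V0=112.7950

Under the risk-neutral measure, an up-move has probability p* = (R−d)/(u−d) = 0.6818 and values discount at R = 1.04.
At expiry t=1: V(1,0)=0.0000, V(1,1)=172.0500
  t=0,j=0: stock 155.0000 → up 172.0500 (V=172.0500), down 137.9500 (V=0.0000). Price 112.7950; hedge Δ=5.0455, bond B=-669.2504.
Root portfolio cost Δ·155+B reproduces V0=112.7950.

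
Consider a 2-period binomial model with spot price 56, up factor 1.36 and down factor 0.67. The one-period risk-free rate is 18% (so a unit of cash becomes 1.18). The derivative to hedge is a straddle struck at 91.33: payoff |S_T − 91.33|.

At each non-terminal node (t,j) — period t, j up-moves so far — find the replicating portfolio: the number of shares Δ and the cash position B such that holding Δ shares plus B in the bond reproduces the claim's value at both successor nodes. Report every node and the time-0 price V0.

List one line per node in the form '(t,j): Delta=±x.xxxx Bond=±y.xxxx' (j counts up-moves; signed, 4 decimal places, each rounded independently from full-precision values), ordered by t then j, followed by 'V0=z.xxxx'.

(0,0): Delta=-0.6029 Bond=52.9658
(1,0): Delta=-1.0000 Bond=77.3983
(1,1): Delta=-0.5339 Bond=57.2414
V0=19.2026

Risk-neutral probability p* = (R−d)/(u−d) = (1.18−0.67)/(1.36−0.67) = 0.7391.
Terminal values V(2,·): V(2,0)=66.1916, V(2,1)=40.3028, V(2,2)=12.2476
Node (1,0) S=37.5200: V=(p*·40.3028+(1−p*)·66.1916)/1.18=39.8783; Δ=(40.3028−66.1916)/(51.0272−25.1384)=-1.0000; B=V−Δ·S=77.3983
Node (1,1) S=76.1600: V=(p*·12.2476+(1−p*)·40.3028)/1.18=16.5817; Δ=(12.2476−40.3028)/(103.5776−51.0272)=-0.5339; B=V−Δ·S=57.2414
Node (0,0) S=56.0000: V=(p*·16.5817+(1−p*)·39.8783)/1.18=19.2026; Δ=(16.5817−39.8783)/(76.1600−37.5200)=-0.6029; B=V−Δ·S=52.9658
Each (Δ,B) replicates both successor values, so the strategy is self-financing and V0 is arbitrage-free.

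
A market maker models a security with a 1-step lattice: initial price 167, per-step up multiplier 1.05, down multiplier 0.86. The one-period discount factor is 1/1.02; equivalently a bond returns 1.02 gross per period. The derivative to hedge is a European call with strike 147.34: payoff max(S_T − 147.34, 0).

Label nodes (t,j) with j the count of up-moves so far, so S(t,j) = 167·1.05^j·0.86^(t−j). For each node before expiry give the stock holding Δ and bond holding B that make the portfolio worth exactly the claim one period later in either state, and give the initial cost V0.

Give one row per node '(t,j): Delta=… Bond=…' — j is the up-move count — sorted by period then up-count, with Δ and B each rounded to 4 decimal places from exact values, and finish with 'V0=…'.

(0,0): Delta=0.8828 Bond=-124.2962
V0=23.1249

Risk-neutral probability p* = (R−d)/(u−d) = (1.02−0.86)/(1.05−0.86) = 0.8421.
Terminal payoffs: V(1,0)=0.0000, V(1,1)=28.0100
  t=0,j=0: stock 167.0000 → up 175.3500 (V=28.0100), down 143.6200 (V=0.0000). Price 23.1249; hedge Δ=0.8828, bond B=-124.2962.
Check: Δ(0,0)·S0 + B(0,0) = 23.1249 = V0.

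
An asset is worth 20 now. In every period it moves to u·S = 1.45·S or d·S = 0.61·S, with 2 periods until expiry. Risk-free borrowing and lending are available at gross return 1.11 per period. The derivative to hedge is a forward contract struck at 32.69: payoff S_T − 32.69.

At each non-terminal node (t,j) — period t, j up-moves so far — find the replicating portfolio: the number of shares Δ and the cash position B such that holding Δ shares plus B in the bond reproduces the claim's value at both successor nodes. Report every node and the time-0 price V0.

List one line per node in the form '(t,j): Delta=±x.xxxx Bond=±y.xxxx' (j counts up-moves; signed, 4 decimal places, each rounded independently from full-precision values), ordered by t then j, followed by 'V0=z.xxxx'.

(0,0): Delta=1.0000 Bond=-26.5319
(1,0): Delta=1.0000 Bond=-29.4505
(1,1): Delta=1.0000 Bond=-29.4505
V0=-6.5319

No-arbitrage ⇒ martingale measure with p* = (R−d)/(u−d) = 0.5952.
At expiry t=2: V(2,0)=-25.2480, V(2,1)=-15.0000, V(2,2)=9.3600
  t=1,j=0: stock 12.2000 → up 17.6900 (V=-15.0000), down 7.4420 (V=-25.2480). Price -17.2505; hedge Δ=1.0000, bond B=-29.4505.
  t=1,j=1: stock 29.0000 → up 42.0500 (V=9.3600), down 17.6900 (V=-15.0000). Price -0.4505; hedge Δ=1.0000, bond B=-29.4505.
  t=0,j=0: stock 20.0000 → up 29.0000 (V=-0.4505), down 12.2000 (V=-17.2505). Price -6.5319; hedge Δ=1.0000, bond B=-26.5319.
Self-financing check: at every node Δ·S+B equals the discounted successor values.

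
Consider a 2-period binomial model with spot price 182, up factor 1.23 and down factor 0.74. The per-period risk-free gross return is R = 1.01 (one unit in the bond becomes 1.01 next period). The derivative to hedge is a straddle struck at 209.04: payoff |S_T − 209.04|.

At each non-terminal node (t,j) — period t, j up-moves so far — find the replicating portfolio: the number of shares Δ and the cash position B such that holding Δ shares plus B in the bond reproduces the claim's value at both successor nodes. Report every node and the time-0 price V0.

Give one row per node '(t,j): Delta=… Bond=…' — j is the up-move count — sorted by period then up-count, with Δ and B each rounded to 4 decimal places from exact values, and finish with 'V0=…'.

Since d<R<u, set p* = (R−d)/(u−d) = 0.5510; price each node as the discounted p*-expectation of its children.
Terminal values V(2,·): V(2,0)=109.3768, V(2,1)=43.3836, V(2,2)=66.3078
  t=1,j=0: stock 134.6800 → up 165.6564 (V=43.3836), down 99.6632 (V=109.3768). Price 72.2903; hedge Δ=-1.0000, bond B=206.9703.
  t=1,j=1: stock 223.8600 → up 275.3478 (V=66.3078), down 165.6564 (V=43.3836). Price 55.4607; hedge Δ=0.2090, bond B=8.6766.
  t=0,j=0: stock 182.0000 → up 223.8600 (V=55.4607), down 134.6800 (V=72.2903). Price 62.3929; hedge Δ=-0.1887, bond B=96.7390.
Self-financing check: at every node Δ·S+B equals the discounted successor values.

(0,0): Delta=-0.1887 Bond=96.7390
(1,0): Delta=-1.0000 Bond=206.9703
(1,1): Delta=0.2090 Bond=8.6766
V0=62.3929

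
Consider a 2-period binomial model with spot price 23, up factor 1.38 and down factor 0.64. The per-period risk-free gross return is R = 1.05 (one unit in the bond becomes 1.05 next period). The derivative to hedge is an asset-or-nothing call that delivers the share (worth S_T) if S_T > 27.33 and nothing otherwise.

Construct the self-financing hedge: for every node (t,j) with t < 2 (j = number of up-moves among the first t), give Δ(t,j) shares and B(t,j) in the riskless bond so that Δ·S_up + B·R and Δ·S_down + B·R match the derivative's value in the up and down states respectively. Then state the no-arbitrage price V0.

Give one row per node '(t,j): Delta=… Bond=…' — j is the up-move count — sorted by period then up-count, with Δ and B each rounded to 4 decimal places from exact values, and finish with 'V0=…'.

Under the risk-neutral measure, an up-move has probability p* = (R−d)/(u−d) = 0.5541 and values discount at R = 1.05.
At expiry t=2: V(2,0)=0.0000, V(2,1)=0.0000, V(2,2)=43.8012
  t=1,j=0: stock 14.7200 → up 20.3136 (V=0.0000), down 9.4208 (V=0.0000). Price 0.0000; hedge Δ=0.0000, bond B=0.0000.
  t=1,j=1: stock 31.7400 → up 43.8012 (V=43.8012), down 20.3136 (V=0.0000). Price 23.1126; hedge Δ=1.8649, bond B=-36.0782.
  t=0,j=0: stock 23.0000 → up 31.7400 (V=23.1126), down 14.7200 (V=0.0000). Price 12.1958; hedge Δ=1.3580, bond B=-19.0374.
Check: Δ(0,0)·S0 + B(0,0) = 12.1958 = V0.

(0,0): Delta=1.3580 Bond=-19.0374
(1,0): Delta=0.0000 Bond=0.0000
(1,1): Delta=1.8649 Bond=-36.0782
V0=12.1958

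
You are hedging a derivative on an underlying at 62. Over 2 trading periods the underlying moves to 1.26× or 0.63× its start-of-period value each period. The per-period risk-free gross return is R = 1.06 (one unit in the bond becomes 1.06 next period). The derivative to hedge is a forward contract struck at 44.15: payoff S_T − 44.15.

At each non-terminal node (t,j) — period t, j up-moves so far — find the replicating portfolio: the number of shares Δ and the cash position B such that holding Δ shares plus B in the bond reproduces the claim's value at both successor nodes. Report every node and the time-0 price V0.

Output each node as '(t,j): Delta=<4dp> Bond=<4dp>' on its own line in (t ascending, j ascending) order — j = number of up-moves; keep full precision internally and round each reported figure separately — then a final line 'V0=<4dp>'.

The replicating-portfolio and risk-neutral prices coincide; use p* = (1.06−0.63)/(1.26−0.63) = 0.6825 for the latter.
Terminal payoffs: V(2,0)=-19.5422, V(2,1)=5.0656, V(2,2)=54.2812
  t=1,j=0: stock 39.0600 → up 49.2156 (V=5.0656), down 24.6078 (V=-19.5422). Price -2.5909; hedge Δ=1.0000, bond B=-41.6509.
  t=1,j=1: stock 78.1200 → up 98.4312 (V=54.2812), down 49.2156 (V=5.0656). Price 36.4691; hedge Δ=1.0000, bond B=-41.6509.
  t=0,j=0: stock 62.0000 → up 78.1200 (V=36.4691), down 39.0600 (V=-2.5909). Price 22.7067; hedge Δ=1.0000, bond B=-39.2933.
Each (Δ,B) replicates both successor values, so the strategy is self-financing and V0 is arbitrage-free.

(0,0): Delta=1.0000 Bond=-39.2933
(1,0): Delta=1.0000 Bond=-41.6509
(1,1): Delta=1.0000 Bond=-41.6509
V0=22.7067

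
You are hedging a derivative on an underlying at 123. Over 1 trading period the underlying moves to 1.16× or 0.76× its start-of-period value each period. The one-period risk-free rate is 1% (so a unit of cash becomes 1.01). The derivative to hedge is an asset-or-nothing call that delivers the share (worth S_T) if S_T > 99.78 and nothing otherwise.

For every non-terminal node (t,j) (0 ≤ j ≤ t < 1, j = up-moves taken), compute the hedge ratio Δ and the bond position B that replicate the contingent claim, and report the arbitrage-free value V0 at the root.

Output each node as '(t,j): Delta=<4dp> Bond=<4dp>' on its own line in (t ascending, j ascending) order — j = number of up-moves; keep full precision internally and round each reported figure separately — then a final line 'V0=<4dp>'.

No-arbitrage ⇒ martingale measure with p* = (R−d)/(u−d) = 0.6250.
Terminal payoffs: V(1,0)=0.0000, V(1,1)=142.6800
Node (0,0) S=123.0000: V=(p*·142.6800+(1−p*)·0.0000)/1.01=88.2921; Δ=(142.6800−0.0000)/(142.6800−93.4800)=2.9000; B=V−Δ·S=-268.4079
Self-financing check: at every node Δ·S+B equals the discounted successor values.

(0,0): Delta=2.9000 Bond=-268.4079
V0=88.2921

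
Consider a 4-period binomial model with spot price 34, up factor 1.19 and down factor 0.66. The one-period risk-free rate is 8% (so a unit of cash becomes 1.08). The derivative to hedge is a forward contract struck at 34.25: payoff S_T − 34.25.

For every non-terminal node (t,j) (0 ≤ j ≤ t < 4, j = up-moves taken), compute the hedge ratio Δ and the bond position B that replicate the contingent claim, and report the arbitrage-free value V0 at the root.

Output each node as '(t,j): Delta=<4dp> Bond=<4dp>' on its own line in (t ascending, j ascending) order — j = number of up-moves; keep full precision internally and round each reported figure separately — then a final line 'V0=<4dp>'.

Under the risk-neutral measure, an up-move has probability p* = (R−d)/(u−d) = 0.7925 and values discount at R = 1.08.
At expiry t=4: V(4,0)=-27.7986, V(4,1)=-22.6179, V(4,2)=-13.2770, V(4,3)=3.5650, V(4,4)=33.9315
  t=3,j=0: stock 9.7749 → up 11.6321 (V=-22.6179), down 6.4514 (V=-27.7986). Price -21.9381; hedge Δ=1.0000, bond B=-31.7130.
  t=3,j=1: stock 17.6244 → up 20.9730 (V=-13.2770), down 11.6321 (V=-22.6179). Price -14.0886; hedge Δ=1.0000, bond B=-31.7130.
  t=3,j=2: stock 31.7773 → up 37.8150 (V=3.5650), down 20.9730 (V=-13.2770). Price 0.0643; hedge Δ=1.0000, bond B=-31.7130.
  t=3,j=3: stock 57.2954 → up 68.1815 (V=33.9315), down 37.8150 (V=3.5650). Price 25.5824; hedge Δ=1.0000, bond B=-31.7130.
  t=2,j=0: stock 14.8104 → up 17.6244 (V=-14.0886), down 9.7749 (V=-21.9381). Price -14.5535; hedge Δ=1.0000, bond B=-29.3639.
  t=2,j=1: stock 26.7036 → up 31.7773 (V=0.0643), down 17.6244 (V=-14.0886). Price -2.6603; hedge Δ=1.0000, bond B=-29.3639.
  t=2,j=2: stock 48.1474 → up 57.2954 (V=25.5824), down 31.7773 (V=0.0643). Price 18.7835; hedge Δ=1.0000, bond B=-29.3639.
  t=1,j=0: stock 22.4400 → up 26.7036 (V=-2.6603), down 14.8104 (V=-14.5535). Price -4.7488; hedge Δ=1.0000, bond B=-27.1888.
  t=1,j=1: stock 40.4600 → up 48.1474 (V=18.7835), down 26.7036 (V=-2.6603). Price 13.2712; hedge Δ=1.0000, bond B=-27.1888.
  t=0,j=0: stock 34.0000 → up 40.4600 (V=13.2712), down 22.4400 (V=-4.7488). Price 8.8252; hedge Δ=1.0000, bond B=-25.1748.
Self-financing check: at every node Δ·S+B equals the discounted successor values.

(0,0): Delta=1.0000 Bond=-25.1748
(1,0): Delta=1.0000 Bond=-27.1888
(1,1): Delta=1.0000 Bond=-27.1888
(2,0): Delta=1.0000 Bond=-29.3639
(2,1): Delta=1.0000 Bond=-29.3639
(2,2): Delta=1.0000 Bond=-29.3639
(3,0): Delta=1.0000 Bond=-31.7130
(3,1): Delta=1.0000 Bond=-31.7130
(3,2): Delta=1.0000 Bond=-31.7130
(3,3): Delta=1.0000 Bond=-31.7130
V0=8.8252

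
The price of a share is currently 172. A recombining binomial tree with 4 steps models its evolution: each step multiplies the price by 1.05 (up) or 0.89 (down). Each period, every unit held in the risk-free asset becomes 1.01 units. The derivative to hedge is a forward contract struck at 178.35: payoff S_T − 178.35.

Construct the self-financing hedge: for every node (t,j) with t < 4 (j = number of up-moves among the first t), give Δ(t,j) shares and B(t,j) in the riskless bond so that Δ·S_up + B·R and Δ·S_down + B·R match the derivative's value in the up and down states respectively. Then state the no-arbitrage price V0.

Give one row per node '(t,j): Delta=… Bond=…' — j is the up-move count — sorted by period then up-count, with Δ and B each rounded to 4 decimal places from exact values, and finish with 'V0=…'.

(0,0): Delta=1.0000 Bond=-171.3908
(1,0): Delta=1.0000 Bond=-173.1048
(1,1): Delta=1.0000 Bond=-173.1048
(2,0): Delta=1.0000 Bond=-174.8358
(2,1): Delta=1.0000 Bond=-174.8358
(2,2): Delta=1.0000 Bond=-174.8358
(3,0): Delta=1.0000 Bond=-176.5842
(3,1): Delta=1.0000 Bond=-176.5842
(3,2): Delta=1.0000 Bond=-176.5842
(3,3): Delta=1.0000 Bond=-176.5842
V0=0.6092

The replicating-portfolio and risk-neutral prices coincide; use p* = (1.01−0.89)/(1.05−0.89) = 0.7500 for the latter.
Terminal payoffs: V(4,0)=-70.4333, V(4,1)=-51.0326, V(4,2)=-28.1441, V(4,3)=-1.1408, V(4,4)=30.7171
  t=3,j=0: stock 121.2547 → up 127.3174 (V=-51.0326), down 107.9167 (V=-70.4333). Price -55.3295; hedge Δ=1.0000, bond B=-176.5842.
  t=3,j=1: stock 143.0533 → up 150.2059 (V=-28.1441), down 127.3174 (V=-51.0326). Price -33.5309; hedge Δ=1.0000, bond B=-176.5842.
  t=3,j=2: stock 168.7707 → up 177.2092 (V=-1.1408), down 150.2059 (V=-28.1441). Price -7.8135; hedge Δ=1.0000, bond B=-176.5842.
  t=3,j=3: stock 199.1115 → up 209.0671 (V=30.7171), down 177.2092 (V=-1.1408). Price 22.5273; hedge Δ=1.0000, bond B=-176.5842.
  t=2,j=0: stock 136.2412 → up 143.0533 (V=-33.5309), down 121.2547 (V=-55.3295). Price -38.5946; hedge Δ=1.0000, bond B=-174.8358.
  t=2,j=1: stock 160.7340 → up 168.7707 (V=-7.8135), down 143.0533 (V=-33.5309). Price -14.1018; hedge Δ=1.0000, bond B=-174.8358.
  t=2,j=2: stock 189.6300 → up 199.1115 (V=22.5273), down 168.7707 (V=-7.8135). Price 14.7942; hedge Δ=1.0000, bond B=-174.8358.
  t=1,j=0: stock 153.0800 → up 160.7340 (V=-14.1018), down 136.2412 (V=-38.5946). Price -20.0248; hedge Δ=1.0000, bond B=-173.1048.
  t=1,j=1: stock 180.6000 → up 189.6300 (V=14.7942), down 160.7340 (V=-14.1018). Price 7.4952; hedge Δ=1.0000, bond B=-173.1048.
  t=0,j=0: stock 172.0000 → up 180.6000 (V=7.4952), down 153.0800 (V=-20.0248). Price 0.6092; hedge Δ=1.0000, bond B=-171.3908.
The time-0 hedge costs 0.6092, which is the no-arbitrage price.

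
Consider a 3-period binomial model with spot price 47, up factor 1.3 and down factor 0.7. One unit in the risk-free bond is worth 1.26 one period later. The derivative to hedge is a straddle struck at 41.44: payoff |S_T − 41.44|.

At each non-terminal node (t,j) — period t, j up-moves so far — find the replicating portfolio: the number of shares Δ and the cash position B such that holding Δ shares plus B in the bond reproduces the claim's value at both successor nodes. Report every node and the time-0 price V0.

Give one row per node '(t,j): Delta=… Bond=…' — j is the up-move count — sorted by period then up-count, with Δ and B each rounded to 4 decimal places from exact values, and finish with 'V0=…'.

(0,0): Delta=0.9333 Bond=-17.4315
(1,0): Delta=0.0628 Bond=6.6771
(1,1): Delta=0.9668 Bond=-24.0095
(2,0): Delta=-1.0000 Bond=32.8889
(2,1): Delta=0.1037 Bond=6.6648
(2,2): Delta=1.0000 Bond=-32.8889
V0=26.4345

Since d<R<u, set p* = (R−d)/(u−d) = 0.9333; price each node as the discounted p*-expectation of its children.
Payoff layer (t=3): V(3,0)=25.3190, V(3,1)=11.5010, V(3,2)=14.1610, V(3,3)=61.8190
  t=2,j=0: stock 23.0300 → up 29.9390 (V=11.5010), down 16.1210 (V=25.3190). Price 9.8589; hedge Δ=-1.0000, bond B=32.8889.
  t=2,j=1: stock 42.7700 → up 55.6010 (V=14.1610), down 29.9390 (V=11.5010). Price 11.0981; hedge Δ=0.1037, bond B=6.6648.
  t=2,j=2: stock 79.4300 → up 103.2590 (V=61.8190), down 55.6010 (V=14.1610). Price 46.5411; hedge Δ=1.0000, bond B=-32.8889.
  t=1,j=0: stock 32.9000 → up 42.7700 (V=11.0981), down 23.0300 (V=9.8589). Price 8.7425; hedge Δ=0.0628, bond B=6.6771.
  t=1,j=1: stock 61.1000 → up 79.4300 (V=46.5411), down 42.7700 (V=11.0981). Price 35.0621; hedge Δ=0.9668, bond B=-24.0095.
  t=0,j=0: stock 47.0000 → up 61.1000 (V=35.0621), down 32.9000 (V=8.7425). Price 26.4345; hedge Δ=0.9333, bond B=-17.4315.
Self-financing check: at every node Δ·S+B equals the discounted successor values.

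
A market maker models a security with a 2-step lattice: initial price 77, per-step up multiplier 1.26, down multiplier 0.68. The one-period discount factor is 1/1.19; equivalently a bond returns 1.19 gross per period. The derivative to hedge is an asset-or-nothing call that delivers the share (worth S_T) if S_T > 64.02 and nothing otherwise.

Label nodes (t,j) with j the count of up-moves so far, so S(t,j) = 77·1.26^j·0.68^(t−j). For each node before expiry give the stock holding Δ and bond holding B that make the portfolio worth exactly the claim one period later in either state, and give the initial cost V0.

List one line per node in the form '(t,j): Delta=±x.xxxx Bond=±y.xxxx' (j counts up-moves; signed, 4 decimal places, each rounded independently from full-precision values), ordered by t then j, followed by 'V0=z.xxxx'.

Since d<R<u, set p* = (R−d)/(u−d) = 0.8793; price each node as the discounted p*-expectation of its children.
At expiry t=2: V(2,0)=0.0000, V(2,1)=65.9736, V(2,2)=122.2452
(1,0): S=52.3600. Δ = (V_up−V_dn)/(S_up−S_dn) = (65.9736−0.0000)/(65.9736−35.6048) = 2.1724. V = [p*·65.9736 + (1−p*)·0.0000]/1.19 = 48.7490. B = V − Δ·S = -64.9986.
(1,1): S=97.0200. Δ = (V_up−V_dn)/(S_up−S_dn) = (122.2452−65.9736)/(122.2452−65.9736) = 1.0000. V = [p*·122.2452 + (1−p*)·65.9736]/1.19 = 97.0200. B = V − Δ·S = 0.0000.
(0,0): S=77.0000. Δ = (V_up−V_dn)/(S_up−S_dn) = (97.0200−48.7490)/(97.0200−52.3600) = 1.0809. V = [p*·97.0200 + (1−p*)·48.7490]/1.19 = 76.6338. B = V − Δ·S = -6.5922.
The time-0 hedge costs 76.6338, which is the no-arbitrage price.

(0,0): Delta=1.0809 Bond=-6.5922
(1,0): Delta=2.1724 Bond=-64.9986
(1,1): Delta=1.0000 Bond=0.0000
V0=76.6338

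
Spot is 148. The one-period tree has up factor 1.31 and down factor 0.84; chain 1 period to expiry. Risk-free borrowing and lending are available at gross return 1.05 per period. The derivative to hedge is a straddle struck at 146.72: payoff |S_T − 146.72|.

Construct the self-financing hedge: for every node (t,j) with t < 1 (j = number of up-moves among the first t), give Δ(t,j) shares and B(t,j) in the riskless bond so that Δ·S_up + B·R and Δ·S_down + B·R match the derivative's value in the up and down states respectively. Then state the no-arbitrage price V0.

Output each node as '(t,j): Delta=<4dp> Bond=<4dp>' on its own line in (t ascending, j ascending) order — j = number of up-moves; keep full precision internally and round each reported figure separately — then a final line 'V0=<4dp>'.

(0,0): Delta=0.3560 Bond=-20.8113
V0=31.8695

No-arbitrage ⇒ martingale measure with p* = (R−d)/(u−d) = 0.4468.
At expiry t=1: V(1,0)=22.4000, V(1,1)=47.1600
  t=0,j=0: stock 148.0000 → up 193.8800 (V=47.1600), down 124.3200 (V=22.4000). Price 31.8695; hedge Δ=0.3560, bond B=-20.8113.
The time-0 hedge costs 31.8695, which is the no-arbitrage price.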